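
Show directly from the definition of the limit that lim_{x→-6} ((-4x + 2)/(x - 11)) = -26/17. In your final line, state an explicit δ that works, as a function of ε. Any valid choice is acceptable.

δ = min(17/2, (289/84)ε)

Let ε > 0 be given. We want δ > 0 with 0 < |x + 6| < δ ⇒ |(-4x + 2)/(x - 11) + 26/17| < ε.
Combining over a common denominator, (-4x + 2)/(x - 11) + 26/17 = [(-4x + 2)·(-17) − 26·(x - 11)] / [(-17)·(x - 11)] = 42(x + 6) / ((-17)(x - 11)).
So |(-4x + 2)/(x - 11) + 26/17| = 42|x + 6| / (17·|x − 11|).
Require δ ≤ 17/2, so |x − 11| ≥ |-17| − |x + 6| > 17 − 17/2 = 17/2.
Hence |(-4x + 2)/(x - 11) + 26/17| < 42|x + 6|/(17·(17/2)) = (84/289)|x + 6|, which is < ε once |x + 6| < (289/84)ε.
Take δ = min(17/2, (289/84)ε). Then 0 < |x + 6| < δ forces both bounds, so |(-4x + 2)/(x - 11) + 26/17| < ε.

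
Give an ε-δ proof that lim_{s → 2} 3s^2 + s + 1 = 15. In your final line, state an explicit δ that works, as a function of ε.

δ = min(2, ε/19)

Suppose ε > 0. We want δ > 0 such that 0 < |s − 2| < δ implies |(3s^2 + s + 1) − 15| < ε.
(3s^2 + s + 1) − 15 = 3s^2 + s - 14 = (s − 2)(3s + 7).
So |(3s^2 + s + 1) − 15| = |s − 2|·|3s + 7|.
Require δ ≤ 2. Then |s − 2| < 2 gives |s| < 4, and by the triangle inequality |3s + 7| ≤ 3·4 + 7 = 19.
Hence |(3s^2 + s + 1) − 15| ≤ 19|s − 2| < ε provided |s − 2| < ε/19.
Take δ = min(2, ε/19). Then 0 < |s − 2| < δ gives both |s − 2| < 2 and |s − 2| < ε/19, so |(3s^2 + s + 1) − 15| < ε.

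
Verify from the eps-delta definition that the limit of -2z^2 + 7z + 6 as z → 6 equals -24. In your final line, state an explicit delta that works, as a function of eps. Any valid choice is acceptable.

delta = min(1, eps/19)

Let eps > 0 be given. We want delta > 0 such that 0 < |z − 6| < delta implies |(-2z^2 + 7z + 6) + 24| < eps.
(-2z^2 + 7z + 6) + 24 = -2z^2 + 7z + 30 = (z − 6)(-2z - 5).
So |(-2z^2 + 7z + 6) + 24| = |z − 6|·|-2z - 5|.
Require delta ≤ 1. Then |z − 6| < 1 gives |z| < 7, and by the triangle inequality |-2z - 5| ≤ 2·7 + 5 = 19.
Hence |(-2z^2 + 7z + 6) + 24| ≤ 19|z − 6| < eps provided |z − 6| < eps/19.
Choosing delta = min(1, eps/19) ensures both conditions, hence |(-2z^2 + 7z + 6) + 24| < eps.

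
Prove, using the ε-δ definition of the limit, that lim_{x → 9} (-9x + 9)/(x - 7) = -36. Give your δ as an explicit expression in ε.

δ = min(1, (1/27)ε)

Fix ε > 0. We want δ > 0 with 0 < |x − 9| < δ ⇒ |(-9x + 9)/(x - 7) + 36| < ε.
Combining over a common denominator, (-9x + 9)/(x - 7) + 36 = [(-9x + 9)·2 − (-72)·(x - 7)] / [2·(x - 7)] = 54(x − 9) / (2(x - 7)).
So |(-9x + 9)/(x - 7) + 36| = 54|x − 9| / (2·|x − 7|).
Restrict δ ≤ 1. Then |x − 9| < 1 gives |x − 7| = |(x − 9) + 2| ≥ 2 − 1 = 1.
Hence |(-9x + 9)/(x - 7) + 36| < 54|x − 9|/(2·1) = 27|x − 9|, which is < ε once |x − 9| < (1/27)ε.
Take δ = min(1, (1/27)ε). Then 0 < |x − 9| < δ forces both bounds, so |(-9x + 9)/(x - 7) + 36| < ε.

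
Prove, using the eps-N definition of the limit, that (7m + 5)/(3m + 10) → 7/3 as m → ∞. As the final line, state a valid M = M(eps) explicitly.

Suppose eps > 0. For m ≥ 1, |(7m + 5)/(3m + 10) − (7/3)| = |-55|/(3(3m + 10)) = 55/(3(3m + 10)).
Since 3m + 10 ≥ 3m for m ≥ 1, this is ≤ 55/(3·3m) = (55/9)/m.
So |(7m + 5)/(3m + 10) − (7/3)| < eps whenever m > (55/9)/eps.
Take M = (55/9)/eps. If m > M then |(7m + 5)/(3m + 10) − (7/3)| ≤ (55/9)/m < eps.

M = (55/9)/eps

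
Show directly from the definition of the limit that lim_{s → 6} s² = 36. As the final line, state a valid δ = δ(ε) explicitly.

Suppose ε > 0. We seek δ > 0 with 0 < |s − 6| < δ ⇒ |s² − 36| < ε.
Factor: s² − 36 = (s − 6)(s + 6), so |s² − 36| = |s − 6|·|s + 6|.
Restrict δ ≤ 1. Then |s − 6| < 1 gives |s| < 7, so by the triangle inequality |s + 6| ≤ 7 + 6 = 13.
Hence |s² − 36| ≤ 13|s − 6|, which is < ε once |s − 6| < ε/13.
Take δ = min(1, ε/13). If 0 < |s − 6| < δ then both bounds hold and |s² − 36| ≤ 13|s − 6| < 13·(ε/13) = ε.

δ = min(1, ε/13)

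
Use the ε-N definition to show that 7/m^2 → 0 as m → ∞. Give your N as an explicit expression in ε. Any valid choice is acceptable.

N = (7/ε)^{1/2}

Suppose ε > 0. For m ≥ 1, |7/m^2 − 0| = 7/m^2.
7/m^2 < ε ⇔ m^2 > 7/ε ⇔ m > (7/ε)^{1/2}.
Take N = (7/ε)^{1/2}. Then m > N implies 7/m^2 < ε.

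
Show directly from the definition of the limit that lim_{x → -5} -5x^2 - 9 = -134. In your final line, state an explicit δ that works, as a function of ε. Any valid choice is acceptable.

Fix ε > 0. We want δ > 0 such that 0 < |x + 5| < δ implies |(-5x^2 - 9) + 134| < ε.
(-5x^2 - 9) + 134 = -5x^2 + 125 = (x + 5)(-5x + 25).
So |(-5x^2 - 9) + 134| = |x + 5|·|-5x + 25|.
Assume first that |x + 5| < 1, so |x| < 6. Then |-5x + 25| ≤ 5·6 + 25 = 55.
Hence |(-5x^2 - 9) + 134| ≤ 55|x + 5| < ε provided |x + 5| < ε/55.
Choosing δ = min(1, ε/55) ensures both conditions, hence |(-5x^2 - 9) + 134| < ε.

δ = min(1, ε/55)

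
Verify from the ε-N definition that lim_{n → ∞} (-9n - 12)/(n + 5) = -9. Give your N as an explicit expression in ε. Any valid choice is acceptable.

N = 33/ε

Fix ε > 0. For n ≥ 1, |(-9n - 12)/(n + 5) + 9| = |33|/((n + 5)) = 33/((n + 5)).
Since n + 5 ≥ n for n ≥ 1, this is ≤ 33/(n) = 33/n.
So |(-9n - 12)/(n + 5) + 9| < ε whenever n > 33/ε.
Take N = 33/ε. If n > N then |(-9n - 12)/(n + 5) + 9| ≤ 33/n < ε.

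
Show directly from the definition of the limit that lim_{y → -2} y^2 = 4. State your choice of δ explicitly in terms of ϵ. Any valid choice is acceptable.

δ = min(1, ϵ/5)

Fix ϵ > 0. We seek δ > 0 with 0 < |y + 2| < δ ⇒ |y^2 − 4| < ϵ.
Factor: y^2 − 4 = (y + 2)(y - 2), so |y^2 − 4| = |y + 2|·|y - 2|.
Impose δ ≤ 1 so that |y| < 3; then |y - 2| ≤ 5.
Hence |y^2 − 4| ≤ 5|y + 2|, which is < ϵ once |y + 2| < ϵ/5.
Take δ = min(1, ϵ/5). If 0 < |y + 2| < δ then both bounds hold and |y^2 − 4| ≤ 5|y + 2| < 5·(ϵ/5) = ϵ.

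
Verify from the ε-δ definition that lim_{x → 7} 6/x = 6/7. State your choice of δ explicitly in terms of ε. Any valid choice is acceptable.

δ = min(7/2, (49/12)ε)

Suppose ε > 0. We seek δ > 0 such that 0 < |x − 7| < δ implies |6/x − (6/7)| < ε.
|6/x − (6/7)| = 6·|7 − x|/(7·|x|) = 6|x − 7|/(7|x|).
Require δ ≤ 7/2 so that |x| > 7 − 7/2 = 7/2, hence 7|x| > 49/2.
Then |6/x − (6/7)| < 6|x − 7|/(49/2), which is < ε when |x − 7| < (49/12)ε.
Take δ = min(7/2, (49/12)ε). Then 0 < |x − 7| < δ gives both |x − 7| < 7/2 and |x − 7| < (49/12)ε, so |6/x − (6/7)| < ε.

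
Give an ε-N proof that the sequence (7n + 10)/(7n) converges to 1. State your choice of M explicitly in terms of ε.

M = (10/7)/ε

Let ε > 0 be given. For n ≥ 1, |(7n + 10)/(7n) − 1| = |70|/(7(7n)) = 70/(7(7n)).
Since 7n ≥ 7n for n ≥ 1, this is ≤ 70/(7·7n) = (10/7)/n.
So |(7n + 10)/(7n) − 1| < ε whenever n > (10/7)/ε.
Take M = (10/7)/ε. If n > M then |(7n + 10)/(7n) − 1| ≤ (10/7)/n < ε.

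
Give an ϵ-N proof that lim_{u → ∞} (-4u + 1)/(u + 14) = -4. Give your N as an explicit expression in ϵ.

Let ϵ > 0 be given. We seek N > 0 such that u > N implies |(-4u + 1)/(u + 14) + 4| < ϵ.
(-4u + 1)/(u + 14) + 4 = ((-4u + 1) − (-4)(u + 14)) / ((u + 14)) = 57/((u + 14)).
For u > 0 we have u + 14 > u, so |(-4u + 1)/(u + 14) + 4| = 57/((u + 14)) < 57/(u) = 57/u.
Thus |(-4u + 1)/(u + 14) + 4| < ϵ whenever u > 57/ϵ.
Take N = 57/ϵ. If u > N then |(-4u + 1)/(u + 14) + 4| < 57/u < ϵ.

N = 57/ϵ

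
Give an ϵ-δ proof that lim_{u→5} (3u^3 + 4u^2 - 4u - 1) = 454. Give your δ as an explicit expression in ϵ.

δ = min(1, ϵ/313)

Let ϵ > 0 be given. We want δ > 0 such that 0 < |u − 5| < δ implies |(3u^3 + 4u^2 - 4u - 1) − 454| < ϵ.
(3u^3 + 4u^2 - 4u - 1) − 454 = 3u^3 + 4u^2 - 4u - 455 = (u − 5)(3u^2 + 19u + 91).
So |(3u^3 + 4u^2 - 4u - 1) − 454| = |u − 5|·|3u^2 + 19u + 91|.
Assume first that |u − 5| < 1, so |u| < 6. Then |3u^2 + 19u + 91| ≤ 3·6^2 + 19·6 + 91 = 313.
Hence |(3u^3 + 4u^2 - 4u - 1) − 454| ≤ 313|u − 5| < ϵ provided |u − 5| < ϵ/313.
Take δ = min(1, ϵ/313). Then 0 < |u − 5| < δ gives both |u − 5| < 1 and |u − 5| < ϵ/313, so |(3u^3 + 4u^2 - 4u - 1) − 454| < ϵ.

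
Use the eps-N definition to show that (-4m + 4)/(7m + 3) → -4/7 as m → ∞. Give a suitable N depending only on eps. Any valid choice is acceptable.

N = (40/49)/eps

Suppose eps > 0. For m ≥ 1, |(-4m + 4)/(7m + 3) + 4/7| = |40|/(7(7m + 3)) = 40/(7(7m + 3)).
Since 7m + 3 ≥ 7m for m ≥ 1, this is ≤ 40/(7·7m) = (40/49)/m.
So |(-4m + 4)/(7m + 3) + 4/7| < eps whenever m > (40/49)/eps.
Take N = (40/49)/eps. If m > N then |(-4m + 4)/(7m + 3) + 4/7| ≤ (40/49)/m < eps.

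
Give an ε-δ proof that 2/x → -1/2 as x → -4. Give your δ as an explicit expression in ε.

δ = min(2, 4ε)

Suppose ε > 0. We seek δ > 0 such that 0 < |x + 4| < δ implies |2/x + 1/2| < ε.
|2/x + 1/2| = 2·|-4 − x|/(4·|x|) = 2|x + 4|/(4|x|).
Restrict δ ≤ 2. Then |x + 4| < 2 gives |x| > 2, so 4|x| > 8.
Then |2/x + 1/2| < 2|x + 4|/8, which is < ε when |x + 4| < 4ε.
Take δ = min(2, 4ε). Then 0 < |x + 4| < δ gives both |x + 4| < 2 and |x + 4| < 4ε, so |2/x + 1/2| < ε.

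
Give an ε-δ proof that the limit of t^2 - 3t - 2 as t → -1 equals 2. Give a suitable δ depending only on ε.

Suppose ε > 0. We want δ > 0 such that 0 < |t + 1| < δ implies |(t^2 - 3t - 2) − 2| < ε.
(t^2 - 3t - 2) − 2 = t^2 - 3t - 4 = (t + 1)(t - 4).
So |(t^2 - 3t - 2) − 2| = |t + 1|·|t - 4|.
Assume first that |t + 1| < 1, so |t| < 2. Then |t - 4| ≤ 2 + 4 = 6.
Hence |(t^2 - 3t - 2) − 2| ≤ 6|t + 1| < ε provided |t + 1| < ε/6.
Take δ = min(1, ε/6). Then 0 < |t + 1| < δ gives both |t + 1| < 1 and |t + 1| < ε/6, so |(t^2 - 3t - 2) − 2| < ε.

δ = min(1, ε/6)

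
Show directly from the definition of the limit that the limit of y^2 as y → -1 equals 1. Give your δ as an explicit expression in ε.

Let ε > 0 be given. We seek δ > 0 with 0 < |y + 1| < δ ⇒ |y^2 − 1| < ε.
Factor: y^2 − 1 = (y + 1)(y - 1), so |y^2 − 1| = |y + 1|·|y - 1|.
Impose δ ≤ 1 so that |y| < 2; then |y - 1| ≤ 3.
Hence |y^2 − 1| ≤ 3|y + 1|, which is < ε once |y + 1| < ε/3.
Take δ = min(1, ε/3). If 0 < |y + 1| < δ then both bounds hold and |y^2 − 1| ≤ 3|y + 1| < 3·(ε/3) = ε.

δ = min(1, ε/3)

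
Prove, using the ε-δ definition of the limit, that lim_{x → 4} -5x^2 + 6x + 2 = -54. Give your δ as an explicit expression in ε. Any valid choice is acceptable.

Fix ε > 0. We want δ > 0 such that 0 < |x − 4| < δ implies |(-5x^2 + 6x + 2) + 54| < ε.
(-5x^2 + 6x + 2) + 54 = -5x^2 + 6x + 56 = (x − 4)(-5x - 14).
So |(-5x^2 + 6x + 2) + 54| = |x − 4|·|-5x - 14|.
Assume first that |x − 4| < 1, so |x| < 5. Then |-5x - 14| ≤ 5·5 + 14 = 39.
Hence |(-5x^2 + 6x + 2) + 54| ≤ 39|x − 4| < ε provided |x − 4| < ε/39.
Choosing δ = min(1, ε/39) ensures both conditions, hence |(-5x^2 + 6x + 2) + 54| < ε.

δ = min(1, ε/39)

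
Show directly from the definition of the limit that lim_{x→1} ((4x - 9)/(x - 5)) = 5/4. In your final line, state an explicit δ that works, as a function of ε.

Let ε > 0 be given. We want δ > 0 with 0 < |x − 1| < δ ⇒ |(4x - 9)/(x - 5) − (5/4)| < ε.
Combining over a common denominator, (4x - 9)/(x - 5) − (5/4) = [(4x - 9)·(-4) − (-5)·(x - 5)] / [(-4)·(x - 5)] = -11(x − 1) / ((-4)(x - 5)).
So |(4x - 9)/(x - 5) − (5/4)| = 11|x − 1| / (4·|x − 5|).
Require δ ≤ 2, so |x − 5| ≥ |-4| − |x − 1| > 4 − 2 = 2.
Hence |(4x - 9)/(x - 5) − (5/4)| < 11|x − 1|/(4·2) = (11/8)|x − 1|, which is < ε once |x − 1| < (8/11)ε.
Take δ = min(2, (8/11)ε). Then 0 < |x − 1| < δ forces both bounds, so |(4x - 9)/(x - 5) − (5/4)| < ε.

δ = min(2, (8/11)ε)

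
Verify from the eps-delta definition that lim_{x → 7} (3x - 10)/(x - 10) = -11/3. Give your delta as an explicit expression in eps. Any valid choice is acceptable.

Suppose eps > 0. We want delta > 0 with 0 < |x − 7| < delta ⇒ |(3x - 10)/(x - 10) + 11/3| < eps.
Combining over a common denominator, (3x - 10)/(x - 10) + 11/3 = [(3x - 10)·(-3) − 11·(x - 10)] / [(-3)·(x - 10)] = -20(x − 7) / ((-3)(x - 10)).
So |(3x - 10)/(x - 10) + 11/3| = 20|x − 7| / (3·|x − 10|).
Require delta ≤ 3/2, so |x − 10| ≥ |-3| − |x − 7| > 3 − 3/2 = 3/2.
Hence |(3x - 10)/(x - 10) + 11/3| < 20|x − 7|/(3·(3/2)) = (40/9)|x − 7|, which is < eps once |x − 7| < (9/40)eps.
Take delta = min(3/2, (9/40)eps). Then 0 < |x − 7| < delta forces both bounds, so |(3x - 10)/(x - 10) + 11/3| < eps.

delta = min(3/2, (9/40)eps)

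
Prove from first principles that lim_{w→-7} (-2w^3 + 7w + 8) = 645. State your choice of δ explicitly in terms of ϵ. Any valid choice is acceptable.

δ = min(2, ϵ/379)

Suppose ϵ > 0. We want δ > 0 such that 0 < |w + 7| < δ implies |(-2w^3 + 7w + 8) − 645| < ϵ.
(-2w^3 + 7w + 8) − 645 = -2w^3 + 7w - 637 = (w + 7)(-2w^2 + 14w - 91).
So |(-2w^3 + 7w + 8) − 645| = |w + 7|·|-2w^2 + 14w - 91|.
Assume first that |w + 7| < 2, so |w| < 9. Then |-2w^2 + 14w - 91| ≤ 2·9^2 + 14·9 + 91 = 379.
Hence |(-2w^3 + 7w + 8) − 645| ≤ 379|w + 7| < ϵ provided |w + 7| < ϵ/379.
Choosing δ = min(2, ϵ/379) ensures both conditions, hence |(-2w^3 + 7w + 8) − 645| < ϵ.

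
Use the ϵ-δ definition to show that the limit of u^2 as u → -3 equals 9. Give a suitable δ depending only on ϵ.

Suppose ϵ > 0. We seek δ > 0 with 0 < |u + 3| < δ ⇒ |u^2 − 9| < ϵ.
Factor: u^2 − 9 = (u + 3)(u - 3), so |u^2 − 9| = |u + 3|·|u - 3|.
Impose δ ≤ 2 so that |u| < 5; then |u - 3| ≤ 8.
Hence |u^2 − 9| ≤ 8|u + 3|, which is < ϵ once |u + 3| < ϵ/8.
Take δ = min(2, ϵ/8). If 0 < |u + 3| < δ then both bounds hold and |u^2 − 9| ≤ 8|u + 3| < 8·(ϵ/8) = ϵ.

δ = min(2, ϵ/8)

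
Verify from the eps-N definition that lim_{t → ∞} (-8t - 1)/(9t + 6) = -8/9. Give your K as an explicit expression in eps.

K = (13/27)/eps

Let eps > 0. We seek K > 0 such that t > K implies |(-8t - 1)/(9t + 6) + 8/9| < eps.
(-8t - 1)/(9t + 6) + 8/9 = (9(-8t - 1) − (-8)(9t + 6)) / (9(9t + 6)) = 39/(9(9t + 6)).
For t > 0 we have 9t + 6 > 9t, so |(-8t - 1)/(9t + 6) + 8/9| = 39/(9(9t + 6)) < 39/(9·9t) = (13/27)/t.
Thus |(-8t - 1)/(9t + 6) + 8/9| < eps whenever t > (13/27)/eps.
Take K = (13/27)/eps. If t > K then |(-8t - 1)/(9t + 6) + 8/9| < (13/27)/t < eps.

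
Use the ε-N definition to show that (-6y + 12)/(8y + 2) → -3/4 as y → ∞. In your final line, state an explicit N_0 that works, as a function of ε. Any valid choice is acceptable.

Fix ε > 0. We seek N_0 > 0 such that y > N_0 implies |(-6y + 12)/(8y + 2) + 3/4| < ε.
(-6y + 12)/(8y + 2) + 3/4 = (8(-6y + 12) − (-6)(8y + 2)) / (8(8y + 2)) = 108/(8(8y + 2)).
For y > 0 we have 8y + 2 > 8y, so |(-6y + 12)/(8y + 2) + 3/4| = 108/(8(8y + 2)) < 108/(8·8y) = (27/16)/y.
Thus |(-6y + 12)/(8y + 2) + 3/4| < ε whenever y > (27/16)/ε.
Take N_0 = (27/16)/ε. If y > N_0 then |(-6y + 12)/(8y + 2) + 3/4| < (27/16)/y < ε.

N_0 = (27/16)/ε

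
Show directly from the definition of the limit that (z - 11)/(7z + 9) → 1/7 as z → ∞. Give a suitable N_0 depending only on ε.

N_0 = (86/49)/ε

Let ε > 0 be given. We seek N_0 > 0 such that z > N_0 implies |(z - 11)/(7z + 9) − (1/7)| < ε.
(z - 11)/(7z + 9) − (1/7) = (7(z - 11) − (7z + 9)) / (7(7z + 9)) = -86/(7(7z + 9)).
For z > 0 we have 7z + 9 > 7z, so |(z - 11)/(7z + 9) − (1/7)| = 86/(7(7z + 9)) < 86/(7·7z) = (86/49)/z.
Thus |(z - 11)/(7z + 9) − (1/7)| < ε whenever z > (86/49)/ε.
Take N_0 = (86/49)/ε. If z > N_0 then |(z - 11)/(7z + 9) − (1/7)| < (86/49)/z < ε.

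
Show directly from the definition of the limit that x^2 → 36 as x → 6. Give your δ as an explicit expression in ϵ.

δ = min(2, ϵ/14)

Fix ϵ > 0. We seek δ > 0 with 0 < |x − 6| < δ ⇒ |x^2 − 36| < ϵ.
Factor: x^2 − 36 = (x − 6)(x + 6), so |x^2 − 36| = |x − 6|·|x + 6|.
Impose δ ≤ 2 so that |x| < 8; then |x + 6| ≤ 14.
Hence |x^2 − 36| ≤ 14|x − 6|, which is < ϵ once |x − 6| < ϵ/14.
Take δ = min(2, ϵ/14). If 0 < |x − 6| < δ then both bounds hold and |x^2 − 36| ≤ 14|x − 6| < 14·(ϵ/14) = ϵ.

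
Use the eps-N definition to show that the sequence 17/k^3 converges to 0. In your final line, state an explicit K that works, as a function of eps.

Let eps > 0 be given. For k ≥ 1, |17/k^3 − 0| = 17/k^3.
17/k^3 < eps ⇔ k^3 > 17/eps ⇔ k > (17/eps)^{1/3}.
Take K = (17/eps)^{1/3}. Then k > K implies 17/k^3 < eps.

K = (17/eps)^{1/3}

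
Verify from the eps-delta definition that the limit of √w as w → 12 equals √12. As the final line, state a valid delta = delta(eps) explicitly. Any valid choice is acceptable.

Suppose eps > 0. We want delta > 0 such that 0 < |w − 12| < delta implies |√w − √12| < eps.
Rationalise: √w − √12 = (w − 12)/(√w + √12), so |√w − √12| = |w − 12|/(√w + √12).
Restrict delta ≤ 12 so that |w − 12| < 12 forces w > 0, and then √w + √12 > √12.
Hence |√w − √12| < |w − 12|/√12, which is < eps once |w − 12| < √12·eps.
Take delta = min(12, √12·eps). If 0 < |w − 12| < delta then w > 0 and |√w − √12| < |w − 12|/√12 < eps.

delta = min(12, √12·eps)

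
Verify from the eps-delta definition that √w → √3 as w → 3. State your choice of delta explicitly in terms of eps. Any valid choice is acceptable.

delta = min(3, √3·eps)

Let eps > 0. We want delta > 0 such that 0 < |w − 3| < delta implies |√w − √3| < eps.
Rationalise: √w − √3 = (w − 3)/(√w + √3), so |√w − √3| = |w − 3|/(√w + √3).
Restrict delta ≤ 3 so that |w − 3| < 3 forces w > 0, and then √w + √3 > √3.
Hence |√w − √3| < |w − 3|/√3, which is < eps once |w − 3| < √3·eps.
Take delta = min(3, √3·eps). If 0 < |w − 3| < delta then w > 0 and |√w − √3| < |w − 3|/√3 < eps.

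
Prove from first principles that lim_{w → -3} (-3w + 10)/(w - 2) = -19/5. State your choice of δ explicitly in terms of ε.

δ = min(5/2, (25/8)ε)

Fix ε > 0. We want δ > 0 with 0 < |w + 3| < δ ⇒ |(-3w + 10)/(w - 2) + 19/5| < ε.
Combining over a common denominator, (-3w + 10)/(w - 2) + 19/5 = [(-3w + 10)·(-5) − 19·(w - 2)] / [(-5)·(w - 2)] = -4(w + 3) / ((-5)(w - 2)).
So |(-3w + 10)/(w - 2) + 19/5| = 4|w + 3| / (5·|w − 2|).
Require δ ≤ 5/2, so |w − 2| ≥ |-5| − |w + 3| > 5 − 5/2 = 5/2.
Hence |(-3w + 10)/(w - 2) + 19/5| < 4|w + 3|/(5·(5/2)) = (8/25)|w + 3|, which is < ε once |w + 3| < (25/8)ε.
Take δ = min(5/2, (25/8)ε). Then 0 < |w + 3| < δ forces both bounds, so |(-3w + 10)/(w - 2) + 19/5| < ε.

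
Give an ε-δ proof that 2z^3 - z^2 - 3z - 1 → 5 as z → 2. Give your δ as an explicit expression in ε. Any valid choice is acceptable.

δ = min(2, ε/47)

Let ε > 0 be given. We want δ > 0 such that 0 < |z − 2| < δ implies |(2z^3 - z^2 - 3z - 1) − 5| < ε.
(2z^3 - z^2 - 3z - 1) − 5 = 2z^3 - z^2 - 3z - 6 = (z − 2)(2z^2 + 3z + 3).
So |(2z^3 - z^2 - 3z - 1) − 5| = |z − 2|·|2z^2 + 3z + 3|.
Assume first that |z − 2| < 2, so |z| < 4. Then |2z^2 + 3z + 3| ≤ 2·4^2 + 3·4 + 3 = 47.
Hence |(2z^3 - z^2 - 3z - 1) − 5| ≤ 47|z − 2| < ε provided |z − 2| < ε/47.
Take δ = min(2, ε/47). Then 0 < |z − 2| < δ gives both |z − 2| < 2 and |z − 2| < ε/47, so |(2z^3 - z^2 - 3z - 1) − 5| < ε.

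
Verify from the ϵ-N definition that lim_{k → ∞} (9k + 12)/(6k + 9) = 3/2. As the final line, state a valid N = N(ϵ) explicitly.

Fix ϵ > 0. For k ≥ 1, |(9k + 12)/(6k + 9) − (3/2)| = |-9|/(6(6k + 9)) = 9/(6(6k + 9)).
Since 6k + 9 ≥ 6k for k ≥ 1, this is ≤ 9/(6·6k) = (1/4)/k.
So |(9k + 12)/(6k + 9) − (3/2)| < ϵ whenever k > (1/4)/ϵ.
Take N = (1/4)/ϵ. If k > N then |(9k + 12)/(6k + 9) − (3/2)| ≤ (1/4)/k < ϵ.

N = (1/4)/ϵ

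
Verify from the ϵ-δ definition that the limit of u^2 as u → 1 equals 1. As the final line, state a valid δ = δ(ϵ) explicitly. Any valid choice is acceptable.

Suppose ϵ > 0. We seek δ > 0 with 0 < |u − 1| < δ ⇒ |u^2 − 1| < ϵ.
Factor: u^2 − 1 = (u − 1)(u + 1), so |u^2 − 1| = |u − 1|·|u + 1|.
Impose δ ≤ 1 so that |u| < 2; then |u + 1| ≤ 3.
Hence |u^2 − 1| ≤ 3|u − 1|, which is < ϵ once |u − 1| < ϵ/3.
Take δ = min(1, ϵ/3). If 0 < |u − 1| < δ then both bounds hold and |u^2 − 1| ≤ 3|u − 1| < 3·(ϵ/3) = ϵ.

δ = min(1, ϵ/3)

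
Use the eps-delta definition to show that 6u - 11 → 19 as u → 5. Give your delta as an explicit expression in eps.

Suppose eps > 0. We need delta > 0 so that 0 < |u − 5| < delta implies |(6u - 11) − 19| < eps.
Since (6u - 11) − 19 = 6(u − 5), we have |(6u - 11) − 19| = 6|u − 5|.
So 6|u − 5| < eps exactly when |u − 5| < eps/6.
Take delta = eps/6. If 0 < |u − 5| < delta then |(6u - 11) − 19| = 6|u − 5| < 6·(eps/6) = eps.

delta = eps/6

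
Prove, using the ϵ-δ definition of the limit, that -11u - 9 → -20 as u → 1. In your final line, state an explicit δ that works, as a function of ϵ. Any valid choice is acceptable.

δ = ϵ/11

Fix ϵ > 0. We need δ > 0 so that 0 < |u − 1| < δ implies |(-11u - 9) + 20| < ϵ.
|(-11u - 9) + 20| = |-11u + 11| = 11|u − 1|.
So 11|u − 1| < ϵ exactly when |u − 1| < ϵ/11.
Choosing δ = ϵ/11 gives |(-11u - 9) + 20| = 11|u − 1| < ϵ whenever |u − 1| < δ.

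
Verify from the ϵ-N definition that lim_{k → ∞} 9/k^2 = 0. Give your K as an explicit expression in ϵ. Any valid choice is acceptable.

K = (9/ϵ)^{1/2}

Fix ϵ > 0. For k ≥ 1, |9/k^2 − 0| = 9/k^2.
9/k^2 < ϵ ⇔ k^2 > 9/ϵ ⇔ k > (9/ϵ)^{1/2}.
Take K = (9/ϵ)^{1/2}. Then k > K implies 9/k^2 < ϵ.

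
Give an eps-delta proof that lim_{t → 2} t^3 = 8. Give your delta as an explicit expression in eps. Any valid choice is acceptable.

Let eps > 0. We seek delta > 0 with 0 < |t − 2| < delta ⇒ |t^3 − 8| < eps.
Factor: t^3 − 8 = (t − 2)(t^2 + 2t + 4), so |t^3 − 8| = |t − 2|·|t^2 + 2t + 4|.
Restrict delta ≤ 1. Then |t − 2| < 1 gives |t| < 3, so by the triangle inequality |t^2 + 2t + 4| ≤ 3^2 + 2·3 + 4 = 19.
Hence |t^3 − 8| ≤ 19|t − 2|, which is < eps once |t − 2| < eps/19.
Take delta = min(1, eps/19). If 0 < |t − 2| < delta then both bounds hold and |t^3 − 8| ≤ 19|t − 2| < 19·(eps/19) = eps.

delta = min(1, eps/19)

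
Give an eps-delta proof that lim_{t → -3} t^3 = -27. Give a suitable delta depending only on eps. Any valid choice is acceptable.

delta = min(1, eps/37)

Let eps > 0 be given. We seek delta > 0 with 0 < |t + 3| < delta ⇒ |t^3 + 27| < eps.
Factor: t^3 + 27 = (t + 3)(t^2 - 3t + 9), so |t^3 + 27| = |t + 3|·|t^2 - 3t + 9|.
Impose delta ≤ 1 so that |t| < 4; then |t^2 - 3t + 9| ≤ 37.
Hence |t^3 + 27| ≤ 37|t + 3|, which is < eps once |t + 3| < eps/37.
Take delta = min(1, eps/37). If 0 < |t + 3| < delta then both bounds hold and |t^3 + 27| ≤ 37|t + 3| < 37·(eps/37) = eps.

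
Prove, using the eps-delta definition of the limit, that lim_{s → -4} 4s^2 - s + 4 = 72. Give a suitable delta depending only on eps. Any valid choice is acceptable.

delta = min(1, eps/37)

Fix eps > 0. We want delta > 0 such that 0 < |s + 4| < delta implies |(4s^2 - s + 4) − 72| < eps.
(4s^2 - s + 4) − 72 = 4s^2 - s - 68 = (s + 4)(4s - 17).
So |(4s^2 - s + 4) − 72| = |s + 4|·|4s - 17|.
Require delta ≤ 1. Then |s + 4| < 1 gives |s| < 5, and by the triangle inequality |4s - 17| ≤ 4·5 + 17 = 37.
Hence |(4s^2 - s + 4) − 72| ≤ 37|s + 4| < eps provided |s + 4| < eps/37.
Take delta = min(1, eps/37). Then 0 < |s + 4| < delta gives both |s + 4| < 1 and |s + 4| < eps/37, so |(4s^2 - s + 4) − 72| < eps.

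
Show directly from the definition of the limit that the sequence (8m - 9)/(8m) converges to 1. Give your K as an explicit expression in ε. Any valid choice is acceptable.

Let ε > 0. For m ≥ 1, |(8m - 9)/(8m) − 1| = |-72|/(8(8m)) = 72/(8(8m)).
Since 8m ≥ 8m for m ≥ 1, this is ≤ 72/(8·8m) = (9/8)/m.
So |(8m - 9)/(8m) − 1| < ε whenever m > (9/8)/ε.
Take K = (9/8)/ε. If m > K then |(8m - 9)/(8m) − 1| ≤ (9/8)/m < ε.

K = (9/8)/ε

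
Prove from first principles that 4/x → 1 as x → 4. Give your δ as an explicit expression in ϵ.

δ = min(2, 2ϵ)

Let ϵ > 0 be given. We seek δ > 0 such that 0 < |x − 4| < δ implies |4/x − 1| < ϵ.
|4/x − 1| = 4·|4 − x|/(4·|x|) = 4|x − 4|/(4|x|).
Require δ ≤ 2 so that |x| > 4 − 2 = 2, hence 4|x| > 8.
Then |4/x − 1| < 4|x − 4|/8, which is < ϵ when |x − 4| < 2ϵ.
Take δ = min(2, 2ϵ). Then 0 < |x − 4| < δ gives both |x − 4| < 2 and |x − 4| < 2ϵ, so |4/x − 1| < ϵ.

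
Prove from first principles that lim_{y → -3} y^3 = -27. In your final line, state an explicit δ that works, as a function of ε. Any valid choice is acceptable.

Let ε > 0. We seek δ > 0 with 0 < |y + 3| < δ ⇒ |y^3 + 27| < ε.
Factor: y^3 + 27 = (y + 3)(y^2 - 3y + 9), so |y^3 + 27| = |y + 3|·|y^2 - 3y + 9|.
Impose δ ≤ 1 so that |y| < 4; then |y^2 - 3y + 9| ≤ 37.
Hence |y^3 + 27| ≤ 37|y + 3|, which is < ε once |y + 3| < ε/37.
Take δ = min(1, ε/37). If 0 < |y + 3| < δ then both bounds hold and |y^3 + 27| ≤ 37|y + 3| < 37·(ε/37) = ε.

δ = min(1, ε/37)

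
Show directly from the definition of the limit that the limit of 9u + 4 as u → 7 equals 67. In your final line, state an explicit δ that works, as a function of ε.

δ = ε/9

Let ε > 0. We need δ > 0 so that 0 < |u − 7| < δ implies |(9u + 4) − 67| < ε.
Since (9u + 4) − 67 = 9(u − 7), we have |(9u + 4) − 67| = 9|u − 7|.
So 9|u − 7| < ε exactly when |u − 7| < ε/9.
Take δ = ε/9. If 0 < |u − 7| < δ then |(9u + 4) − 67| = 9|u − 7| < 9·(ε/9) = ε.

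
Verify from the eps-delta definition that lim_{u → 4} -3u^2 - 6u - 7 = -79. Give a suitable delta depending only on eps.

Fix eps > 0. We want delta > 0 such that 0 < |u − 4| < delta implies |(-3u^2 - 6u - 7) + 79| < eps.
(-3u^2 - 6u - 7) + 79 = -3u^2 - 6u + 72 = (u − 4)(-3u - 18).
So |(-3u^2 - 6u - 7) + 79| = |u − 4|·|-3u - 18|.
Assume first that |u − 4| < 2, so |u| < 6. Then |-3u - 18| ≤ 3·6 + 18 = 36.
Hence |(-3u^2 - 6u - 7) + 79| ≤ 36|u − 4| < eps provided |u − 4| < eps/36.
Choosing delta = min(2, eps/36) ensures both conditions, hence |(-3u^2 - 6u - 7) + 79| < eps.

delta = min(2, eps/36)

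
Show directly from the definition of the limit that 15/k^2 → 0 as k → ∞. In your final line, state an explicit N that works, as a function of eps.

N = (15/eps)^{1/2}

Fix eps > 0. For k ≥ 1, |15/k^2 − 0| = 15/k^2.
15/k^2 < eps ⇔ k^2 > 15/eps ⇔ k > (15/eps)^{1/2}.
Take N = (15/eps)^{1/2}. Then k > N implies 15/k^2 < eps.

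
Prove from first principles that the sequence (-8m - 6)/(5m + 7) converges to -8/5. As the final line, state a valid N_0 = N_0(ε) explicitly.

Let ε > 0. For m ≥ 1, |(-8m - 6)/(5m + 7) + 8/5| = |26|/(5(5m + 7)) = 26/(5(5m + 7)).
Since 5m + 7 ≥ 5m for m ≥ 1, this is ≤ 26/(5·5m) = (26/25)/m.
So |(-8m - 6)/(5m + 7) + 8/5| < ε whenever m > (26/25)/ε.
Take N_0 = (26/25)/ε. If m > N_0 then |(-8m - 6)/(5m + 7) + 8/5| ≤ (26/25)/m < ε.

N_0 = (26/25)/ε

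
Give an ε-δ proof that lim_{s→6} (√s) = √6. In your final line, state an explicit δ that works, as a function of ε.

δ = min(6, √6·ε)

Suppose ε > 0. We want δ > 0 such that 0 < |s − 6| < δ implies |√s − √6| < ε.
Rationalise: √s − √6 = (s − 6)/(√s + √6), so |√s − √6| = |s − 6|/(√s + √6).
Restrict δ ≤ 6 so that |s − 6| < 6 forces s > 0, and then √s + √6 > √6.
Hence |√s − √6| < |s − 6|/√6, which is < ε once |s − 6| < √6·ε.
Take δ = min(6, √6·ε). If 0 < |s − 6| < δ then s > 0 and |√s − √6| < |s − 6|/√6 < ε.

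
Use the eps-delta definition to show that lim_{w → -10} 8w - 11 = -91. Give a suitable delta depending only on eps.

delta = eps/8

Fix eps > 0. We need delta > 0 so that 0 < |w + 10| < delta implies |(8w - 11) + 91| < eps.
Since (8w - 11) + 91 = 8(w + 10), we have |(8w - 11) + 91| = 8|w + 10|.
So 8|w + 10| < eps exactly when |w + 10| < eps/8.
Take delta = eps/8. If 0 < |w + 10| < delta then |(8w - 11) + 91| = 8|w + 10| < 8·(eps/8) = eps.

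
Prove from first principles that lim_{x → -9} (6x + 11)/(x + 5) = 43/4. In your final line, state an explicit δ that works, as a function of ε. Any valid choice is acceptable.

Fix ε > 0. We want δ > 0 with 0 < |x + 9| < δ ⇒ |(6x + 11)/(x + 5) − (43/4)| < ε.
Combining over a common denominator, (6x + 11)/(x + 5) − (43/4) = [(6x + 11)·(-4) − (-43)·(x + 5)] / [(-4)·(x + 5)] = 19(x + 9) / ((-4)(x + 5)).
So |(6x + 11)/(x + 5) − (43/4)| = 19|x + 9| / (4·|x + 5|).
Restrict δ ≤ 2. Then |x + 9| < 2 gives |x + 5| = |(x + 9) + (-4)| ≥ 4 − 2 = 2.
Hence |(6x + 11)/(x + 5) − (43/4)| < 19|x + 9|/(4·2) = (19/8)|x + 9|, which is < ε once |x + 9| < (8/19)ε.
Take δ = min(2, (8/19)ε). Then 0 < |x + 9| < δ forces both bounds, so |(6x + 11)/(x + 5) − (43/4)| < ε.

δ = min(2, (8/19)ε)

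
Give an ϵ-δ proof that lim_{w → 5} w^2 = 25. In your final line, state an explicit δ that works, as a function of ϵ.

δ = min(2, ϵ/12)

Let ϵ > 0 be given. We seek δ > 0 with 0 < |w − 5| < δ ⇒ |w^2 − 25| < ϵ.
Factor: w^2 − 25 = (w − 5)(w + 5), so |w^2 − 25| = |w − 5|·|w + 5|.
Impose δ ≤ 2 so that |w| < 7; then |w + 5| ≤ 12.
Hence |w^2 − 25| ≤ 12|w − 5|, which is < ϵ once |w − 5| < ϵ/12.
Take δ = min(2, ϵ/12). If 0 < |w − 5| < δ then both bounds hold and |w^2 − 25| ≤ 12|w − 5| < 12·(ϵ/12) = ϵ.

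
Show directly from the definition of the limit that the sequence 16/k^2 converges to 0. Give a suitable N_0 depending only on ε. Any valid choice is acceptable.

N_0 = (16/ε)^{1/2}

Let ε > 0 be given. For k ≥ 1, |16/k^2 − 0| = 16/k^2.
16/k^2 < ε ⇔ k^2 > 16/ε ⇔ k > (16/ε)^{1/2}.
Take N_0 = (16/ε)^{1/2}. Then k > N_0 implies 16/k^2 < ε.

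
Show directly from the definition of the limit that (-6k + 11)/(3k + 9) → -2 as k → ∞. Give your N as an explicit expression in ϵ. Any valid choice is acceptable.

N = (29/3)/ϵ

Let ϵ > 0 be given. For k ≥ 1, |(-6k + 11)/(3k + 9) + 2| = |87|/(3(3k + 9)) = 87/(3(3k + 9)).
Since 3k + 9 ≥ 3k for k ≥ 1, this is ≤ 87/(3·3k) = (29/3)/k.
So |(-6k + 11)/(3k + 9) + 2| < ϵ whenever k > (29/3)/ϵ.
Take N = (29/3)/ϵ. If k > N then |(-6k + 11)/(3k + 9) + 2| ≤ (29/3)/k < ϵ.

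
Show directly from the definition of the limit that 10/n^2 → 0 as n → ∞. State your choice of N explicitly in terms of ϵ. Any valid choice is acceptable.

Fix ϵ > 0. For n ≥ 1, |10/n^2 − 0| = 10/n^2.
10/n^2 < ϵ ⇔ n^2 > 10/ϵ ⇔ n > (10/ϵ)^{1/2}.
Take N = (10/ϵ)^{1/2}. Then n > N implies 10/n^2 < ϵ.

N = (10/ϵ)^{1/2}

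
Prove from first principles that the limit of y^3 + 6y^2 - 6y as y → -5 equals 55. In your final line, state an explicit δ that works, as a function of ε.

δ = min(1, ε/53)

Suppose ε > 0. We want δ > 0 such that 0 < |y + 5| < δ implies |(y^3 + 6y^2 - 6y) − 55| < ε.
(y^3 + 6y^2 - 6y) − 55 = y^3 + 6y^2 - 6y - 55 = (y + 5)(y^2 + y - 11).
So |(y^3 + 6y^2 - 6y) − 55| = |y + 5|·|y^2 + y - 11|.
Require δ ≤ 1. Then |y + 5| < 1 gives |y| < 6, and by the triangle inequality |y^2 + y - 11| ≤ 6^2 + 6 + 11 = 53.
Hence |(y^3 + 6y^2 - 6y) − 55| ≤ 53|y + 5| < ε provided |y + 5| < ε/53.
Choosing δ = min(1, ε/53) ensures both conditions, hence |(y^3 + 6y^2 - 6y) − 55| < ε.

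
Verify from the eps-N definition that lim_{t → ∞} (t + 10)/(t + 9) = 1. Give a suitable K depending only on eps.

Fix eps > 0. We seek K > 0 such that t > K implies |(t + 10)/(t + 9) − 1| < eps.
(t + 10)/(t + 9) − 1 = ((t + 10) − (t + 9)) / ((t + 9)) = 1/((t + 9)).
For t > 0 we have t + 9 > t, so |(t + 10)/(t + 9) − 1| = 1/((t + 9)) < 1/(t) = 1/t.
Thus |(t + 10)/(t + 9) − 1| < eps whenever t > 1/eps.
Take K = 1/eps. If t > K then |(t + 10)/(t + 9) − 1| < 1/t < eps.

K = 1/eps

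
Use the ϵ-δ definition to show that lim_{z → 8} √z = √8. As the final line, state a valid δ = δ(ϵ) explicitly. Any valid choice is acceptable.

Let ϵ > 0. We want δ > 0 such that 0 < |z − 8| < δ implies |√z − √8| < ϵ.
Rationalise: √z − √8 = (z − 8)/(√z + √8), so |√z − √8| = |z − 8|/(√z + √8).
Restrict δ ≤ 8 so that |z − 8| < 8 forces z > 0, and then √z + √8 > √8.
Hence |√z − √8| < |z − 8|/√8, which is < ϵ once |z − 8| < √8·ϵ.
Take δ = min(8, √8·ϵ). If 0 < |z − 8| < δ then z > 0 and |√z − √8| < |z − 8|/√8 < ϵ.

δ = min(8, √8·ϵ)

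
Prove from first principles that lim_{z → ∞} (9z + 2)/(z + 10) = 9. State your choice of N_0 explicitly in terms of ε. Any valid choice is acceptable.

N_0 = 88/ε

Fix ε > 0. We seek N_0 > 0 such that z > N_0 implies |(9z + 2)/(z + 10) − 9| < ε.
(9z + 2)/(z + 10) − 9 = ((9z + 2) − 9(z + 10)) / ((z + 10)) = -88/((z + 10)).
For z > 0 we have z + 10 > z, so |(9z + 2)/(z + 10) − 9| = 88/((z + 10)) < 88/(z) = 88/z.
Thus |(9z + 2)/(z + 10) − 9| < ε whenever z > 88/ε.
Take N_0 = 88/ε. If z > N_0 then |(9z + 2)/(z + 10) − 9| < 88/z < ε.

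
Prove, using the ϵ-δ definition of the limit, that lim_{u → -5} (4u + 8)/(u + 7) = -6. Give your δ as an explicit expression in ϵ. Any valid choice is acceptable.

δ = min(1, (1/10)ϵ)

Fix ϵ > 0. We want δ > 0 with 0 < |u + 5| < δ ⇒ |(4u + 8)/(u + 7) + 6| < ϵ.
Combining over a common denominator, (4u + 8)/(u + 7) + 6 = [(4u + 8)·2 − (-12)·(u + 7)] / [2·(u + 7)] = 20(u + 5) / (2(u + 7)).
So |(4u + 8)/(u + 7) + 6| = 20|u + 5| / (2·|u + 7|).
Restrict δ ≤ 1. Then |u + 5| < 1 gives |u + 7| = |(u + 5) + 2| ≥ 2 − 1 = 1.
Hence |(4u + 8)/(u + 7) + 6| < 20|u + 5|/(2·1) = 10|u + 5|, which is < ϵ once |u + 5| < (1/10)ϵ.
Take δ = min(1, (1/10)ϵ). Then 0 < |u + 5| < δ forces both bounds, so |(4u + 8)/(u + 7) + 6| < ϵ.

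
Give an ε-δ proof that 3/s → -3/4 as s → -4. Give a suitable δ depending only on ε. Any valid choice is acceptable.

δ = min(2, (8/3)ε)

Let ε > 0. We seek δ > 0 such that 0 < |s + 4| < δ implies |3/s + 3/4| < ε.
|3/s + 3/4| = 3·|-4 − s|/(4·|s|) = 3|s + 4|/(4|s|).
Restrict δ ≤ 2. Then |s + 4| < 2 gives |s| > 2, so 4|s| > 8.
Then |3/s + 3/4| < 3|s + 4|/8, which is < ε when |s + 4| < (8/3)ε.
Take δ = min(2, (8/3)ε). Then 0 < |s + 4| < δ gives both |s + 4| < 2 and |s + 4| < (8/3)ε, so |3/s + 3/4| < ε.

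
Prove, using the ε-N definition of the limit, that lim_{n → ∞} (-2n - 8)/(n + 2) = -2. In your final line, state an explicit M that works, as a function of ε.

M = 4/ε

Let ε > 0 be given. For n ≥ 1, |(-2n - 8)/(n + 2) + 2| = |-4|/((n + 2)) = 4/((n + 2)).
Since n + 2 ≥ n for n ≥ 1, this is ≤ 4/(n) = 4/n.
So |(-2n - 8)/(n + 2) + 2| < ε whenever n > 4/ε.
Take M = 4/ε. If n > M then |(-2n - 8)/(n + 2) + 2| ≤ 4/n < ε.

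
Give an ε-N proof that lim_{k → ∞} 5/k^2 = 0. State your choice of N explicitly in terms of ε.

N = (5/ε)^{1/2}

Let ε > 0. For k ≥ 1, |5/k^2 − 0| = 5/k^2.
5/k^2 < ε ⇔ k^2 > 5/ε ⇔ k > (5/ε)^{1/2}.
Take N = (5/ε)^{1/2}. Then k > N implies 5/k^2 < ε.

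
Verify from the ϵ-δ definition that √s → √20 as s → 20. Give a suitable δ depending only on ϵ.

δ = min(20, √20·ϵ)

Fix ϵ > 0. We want δ > 0 such that 0 < |s − 20| < δ implies |√s − √20| < ϵ.
Rationalise: √s − √20 = (s − 20)/(√s + √20), so |√s − √20| = |s − 20|/(√s + √20).
Restrict δ ≤ 20 so that |s − 20| < 20 forces s > 0, and then √s + √20 > √20.
Hence |√s − √20| < |s − 20|/√20, which is < ϵ once |s − 20| < √20·ϵ.
Take δ = min(20, √20·ϵ). If 0 < |s − 20| < δ then s > 0 and |√s − √20| < |s − 20|/√20 < ϵ.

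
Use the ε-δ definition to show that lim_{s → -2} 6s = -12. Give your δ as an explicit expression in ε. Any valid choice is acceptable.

Let ε > 0. We need δ > 0 so that 0 < |s + 2| < δ implies |(6s) + 12| < ε.
|(6s) + 12| = |6s + 12| = 6|s + 2|.
So 6|s + 2| < ε exactly when |s + 2| < ε/6.
Take δ = ε/6. If 0 < |s + 2| < δ then |(6s) + 12| = 6|s + 2| < 6·(ε/6) = ε.

δ = ε/6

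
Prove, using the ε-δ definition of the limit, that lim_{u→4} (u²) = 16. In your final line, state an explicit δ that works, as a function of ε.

Fix ε > 0. We seek δ > 0 with 0 < |u − 4| < δ ⇒ |u² − 16| < ε.
Factor: u² − 16 = (u − 4)(u + 4), so |u² − 16| = |u − 4|·|u + 4|.
Impose δ ≤ 1 so that |u| < 5; then |u + 4| ≤ 9.
Hence |u² − 16| ≤ 9|u − 4|, which is < ε once |u − 4| < ε/9.
Take δ = min(1, ε/9). If 0 < |u − 4| < δ then both bounds hold and |u² − 16| ≤ 9|u − 4| < 9·(ε/9) = ε.

δ = min(1, ε/9)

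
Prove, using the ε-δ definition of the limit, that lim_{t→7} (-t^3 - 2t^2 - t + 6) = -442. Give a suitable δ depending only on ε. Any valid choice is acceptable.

δ = min(1, ε/200)

Let ε > 0. We want δ > 0 such that 0 < |t − 7| < δ implies |(-t^3 - 2t^2 - t + 6) + 442| < ε.
(-t^3 - 2t^2 - t + 6) + 442 = -t^3 - 2t^2 - t + 448 = (t − 7)(-t^2 - 9t - 64).
So |(-t^3 - 2t^2 - t + 6) + 442| = |t − 7|·|-t^2 - 9t - 64|.
Assume first that |t − 7| < 1, so |t| < 8. Then |-t^2 - 9t - 64| ≤ 8^2 + 9·8 + 64 = 200.
Hence |(-t^3 - 2t^2 - t + 6) + 442| ≤ 200|t − 7| < ε provided |t − 7| < ε/200.
Take δ = min(1, ε/200). Then 0 < |t − 7| < δ gives both |t − 7| < 1 and |t − 7| < ε/200, so |(-t^3 - 2t^2 - t + 6) + 442| < ε.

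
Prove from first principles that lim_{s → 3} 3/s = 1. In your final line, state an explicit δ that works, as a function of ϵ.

δ = min(3/2, (3/2)ϵ)

Suppose ϵ > 0. We seek δ > 0 such that 0 < |s − 3| < δ implies |3/s − 1| < ϵ.
|3/s − 1| = 3·|3 − s|/(3·|s|) = 3|s − 3|/(3|s|).
Restrict δ ≤ 3/2. Then |s − 3| < 3/2 gives |s| > 3/2, so 3|s| > 9/2.
Then |3/s − 1| < 3|s − 3|/(9/2), which is < ϵ when |s − 3| < (3/2)ϵ.
Take δ = min(3/2, (3/2)ϵ). Then 0 < |s − 3| < δ gives both |s − 3| < 3/2 and |s − 3| < (3/2)ϵ, so |3/s − 1| < ϵ.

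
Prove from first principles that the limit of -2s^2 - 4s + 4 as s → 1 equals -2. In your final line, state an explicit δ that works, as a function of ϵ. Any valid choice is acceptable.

Suppose ϵ > 0. We want δ > 0 such that 0 < |s − 1| < δ implies |(-2s^2 - 4s + 4) + 2| < ϵ.
(-2s^2 - 4s + 4) + 2 = -2s^2 - 4s + 6 = (s − 1)(-2s - 6).
So |(-2s^2 - 4s + 4) + 2| = |s − 1|·|-2s - 6|.
Require δ ≤ 1. Then |s − 1| < 1 gives |s| < 2, and by the triangle inequality |-2s - 6| ≤ 2·2 + 6 = 10.
Hence |(-2s^2 - 4s + 4) + 2| ≤ 10|s − 1| < ϵ provided |s − 1| < ϵ/10.
Take δ = min(1, ϵ/10). Then 0 < |s − 1| < δ gives both |s − 1| < 1 and |s − 1| < ϵ/10, so |(-2s^2 - 4s + 4) + 2| < ϵ.

δ = min(1, ϵ/10)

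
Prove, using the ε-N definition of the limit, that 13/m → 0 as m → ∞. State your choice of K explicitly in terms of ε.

Let ε > 0. For m ≥ 1, |13/m − 0| = 13/(m) ≤ 13/m.
We need 13/m < ε, i.e. m > 13/ε.
Take K = 13/ε. If m > K then |13/m| ≤ 13/m < ε.

K = 13/ε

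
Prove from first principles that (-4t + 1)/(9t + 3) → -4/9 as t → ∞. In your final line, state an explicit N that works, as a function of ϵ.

N = (7/27)/ϵ

Suppose ϵ > 0. We seek N > 0 such that t > N implies |(-4t + 1)/(9t + 3) + 4/9| < ϵ.
(-4t + 1)/(9t + 3) + 4/9 = (9(-4t + 1) − (-4)(9t + 3)) / (9(9t + 3)) = 21/(9(9t + 3)).
For t > 0 we have 9t + 3 > 9t, so |(-4t + 1)/(9t + 3) + 4/9| = 21/(9(9t + 3)) < 21/(9·9t) = (7/27)/t.
Thus |(-4t + 1)/(9t + 3) + 4/9| < ϵ whenever t > (7/27)/ϵ.
Take N = (7/27)/ϵ. If t > N then |(-4t + 1)/(9t + 3) + 4/9| < (7/27)/t < ϵ.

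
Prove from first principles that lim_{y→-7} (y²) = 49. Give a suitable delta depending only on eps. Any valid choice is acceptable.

Fix eps > 0. We seek delta > 0 with 0 < |y + 7| < delta ⇒ |y² − 49| < eps.
Factor: y² − 49 = (y + 7)(y - 7), so |y² − 49| = |y + 7|·|y - 7|.
Restrict delta ≤ 1. Then |y + 7| < 1 gives |y| < 8, so by the triangle inequality |y - 7| ≤ 8 + 7 = 15.
Hence |y² − 49| ≤ 15|y + 7|, which is < eps once |y + 7| < eps/15.
Take delta = min(1, eps/15). If 0 < |y + 7| < delta then both bounds hold and |y² − 49| ≤ 15|y + 7| < 15·(eps/15) = eps.

delta = min(1, eps/15)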